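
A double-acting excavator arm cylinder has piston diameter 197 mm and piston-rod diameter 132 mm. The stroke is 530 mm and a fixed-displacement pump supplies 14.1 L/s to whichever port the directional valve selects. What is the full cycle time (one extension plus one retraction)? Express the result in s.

Cap-side area A_cap = π/4 × (197 mm)² = 30480 mm^2
Rod-side annular area A_ann = π/4 × (197² − 132²) = 16800 mm^2
t_ext = A_cap·L/Q = 1.146 s
t_ret = A_ann·L/Q = 0.6313 s
t_cycle = t_ext + t_ret

t ≈ 1.78 s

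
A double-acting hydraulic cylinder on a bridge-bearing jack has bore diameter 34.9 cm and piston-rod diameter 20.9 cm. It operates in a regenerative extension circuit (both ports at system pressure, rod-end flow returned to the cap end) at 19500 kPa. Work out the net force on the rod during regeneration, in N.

With equal pressure on both faces, forces on the annular region cancel; the net push is pressure × rod cross-section.
Rod cross-section A_rod = π/4 × (20.9 cm)² = 343.1 cm^2
F = P × A_rod

F ≈ 6.69e5 N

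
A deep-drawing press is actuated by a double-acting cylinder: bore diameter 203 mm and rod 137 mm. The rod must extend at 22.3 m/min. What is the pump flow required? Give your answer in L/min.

Q ≈ 722 L/min

Cap-side area A_cap = π/4 × (203 mm)² = 32370 mm^2
Q = A × v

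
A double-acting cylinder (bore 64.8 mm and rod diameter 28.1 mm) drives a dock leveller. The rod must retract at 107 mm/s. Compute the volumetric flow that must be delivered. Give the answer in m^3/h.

Rod-side annular area A_ann = π/4 × (64.8² − 28.1²) = 2678 mm^2
Q = A × v

Q ≈ 1.03 m^3/h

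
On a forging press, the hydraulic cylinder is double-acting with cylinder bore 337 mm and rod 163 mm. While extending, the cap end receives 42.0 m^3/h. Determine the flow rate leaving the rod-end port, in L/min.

Q_out ≈ 536 L/min

Cap-side area A_cap = π/4 × (337 mm)² = 89200 mm^2
Rod-side annular area A_ann = π/4 × (337² − 163²) = 68330 mm^2
Piston speed v = Q_in/A_cap; rod-end outflow Q_out = v × A_ann = Q_in × A_ann/A_cap.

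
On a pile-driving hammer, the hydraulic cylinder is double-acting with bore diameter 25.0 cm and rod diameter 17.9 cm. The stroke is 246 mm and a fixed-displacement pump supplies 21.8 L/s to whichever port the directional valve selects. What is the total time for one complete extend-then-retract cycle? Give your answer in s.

Cap-side area A_cap = π/4 × (25.0 cm)² = 490.9 cm^2
Rod-side annular area A_ann = π/4 × (25.0² − 17.9²) = 239.2 cm^2
t_ext = A_cap·L/Q = 0.5539 s
t_ret = A_ann·L/Q = 0.2700 s
t_cycle = t_ext + t_ret

t ≈ 0.824 s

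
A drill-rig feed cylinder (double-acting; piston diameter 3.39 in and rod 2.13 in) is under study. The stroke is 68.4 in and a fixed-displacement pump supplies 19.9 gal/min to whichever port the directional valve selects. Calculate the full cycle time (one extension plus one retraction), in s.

Cap-side area A_cap = π/4 × (3.39 in)² = 9.026 in^2
Rod-side annular area A_ann = π/4 × (3.39² − 2.13²) = 5.463 in^2
t_ext = A_cap·L/Q = 8.058 s
t_ret = A_ann·L/Q = 4.877 s
t_cycle = t_ext + t_ret

t ≈ 12.9 s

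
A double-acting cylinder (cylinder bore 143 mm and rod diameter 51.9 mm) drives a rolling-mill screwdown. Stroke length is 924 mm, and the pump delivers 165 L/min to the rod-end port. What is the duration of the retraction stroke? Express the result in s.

Rod-side annular area A_ann = π/4 × (143² − 51.9²) = 13950 mm^2
Swept volume V = A × L; t = V / Q = A·L / Q

t ≈ 4.69 s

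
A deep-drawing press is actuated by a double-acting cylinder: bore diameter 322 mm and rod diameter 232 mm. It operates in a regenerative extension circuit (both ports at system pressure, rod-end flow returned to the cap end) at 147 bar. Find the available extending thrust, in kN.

With equal pressure on both faces, forces on the annular region cancel; the net push is pressure × rod cross-section.
Rod cross-section A_rod = π/4 × (232 mm)² = 42270 mm^2
F = P × A_rod

F ≈ 621 kN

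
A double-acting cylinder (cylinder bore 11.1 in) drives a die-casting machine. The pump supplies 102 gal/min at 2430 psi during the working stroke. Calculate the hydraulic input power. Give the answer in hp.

W ≈ 145 hp

Hydraulic power = P × Q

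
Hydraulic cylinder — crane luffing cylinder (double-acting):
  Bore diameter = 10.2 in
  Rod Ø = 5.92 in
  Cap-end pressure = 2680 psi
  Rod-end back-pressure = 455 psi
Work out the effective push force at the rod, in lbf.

Cap-side area A_cap = π/4 × (10.2 in)² = 81.71 in^2
Rod-side annular area A_ann = π/4 × (10.2² − 5.92²) = 54.19 in^2
Net thrust = P_cap·A_cap − P_rod·A_ann = 2.190e5 lbf − 24660 lbf

F ≈ 1.94e5 lbf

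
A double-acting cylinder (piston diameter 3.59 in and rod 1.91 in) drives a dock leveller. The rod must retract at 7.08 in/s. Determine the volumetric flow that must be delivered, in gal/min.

Rod-side annular area A_ann = π/4 × (3.59² − 1.91²) = 7.257 in^2
Q = A × v

Q ≈ 13.3 gal/min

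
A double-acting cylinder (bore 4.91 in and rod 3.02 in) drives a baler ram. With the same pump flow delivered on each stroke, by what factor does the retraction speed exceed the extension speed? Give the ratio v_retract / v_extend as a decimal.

Cap-side area A_cap = π/4 × (4.91 in)² = 18.93 in^2
Rod-side annular area A_ann = π/4 × (4.91² − 3.02²) = 11.77 in^2
For equal Q, v ∝ 1/A, so v_ret/v_ext = A_cap/A_ann.

v_ret/v_ext ≈ 1.61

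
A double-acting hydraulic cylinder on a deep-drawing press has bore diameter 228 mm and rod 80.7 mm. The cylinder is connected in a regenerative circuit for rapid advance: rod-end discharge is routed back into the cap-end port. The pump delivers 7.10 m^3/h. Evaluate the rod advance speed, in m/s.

In regeneration the rod-end outflow joins the pump flow into the cap end, so the net volume the pump must supply per unit advance equals the rod cross-section area.
Rod cross-section A_rod = π/4 × (80.7 mm)² = 5115 mm^2
v = Q_pump / A_rod

v ≈ 0.386 m/s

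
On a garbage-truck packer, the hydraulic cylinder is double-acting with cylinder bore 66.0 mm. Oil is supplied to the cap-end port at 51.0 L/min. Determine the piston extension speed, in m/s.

v ≈ 0.248 m/s

Cap-side area A_cap = π/4 × (66.0 mm)² = 3421 mm^2
v = Q / A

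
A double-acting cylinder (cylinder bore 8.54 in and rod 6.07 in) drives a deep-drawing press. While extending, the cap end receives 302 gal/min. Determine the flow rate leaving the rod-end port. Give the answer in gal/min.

Cap-side area A_cap = π/4 × (8.54 in)² = 57.28 in^2
Rod-side annular area A_ann = π/4 × (8.54² − 6.07²) = 28.34 in^2
Piston speed v = Q_in/A_cap; rod-end outflow Q_out = v × A_ann = Q_in × A_ann/A_cap.

Q_out ≈ 149 gal/min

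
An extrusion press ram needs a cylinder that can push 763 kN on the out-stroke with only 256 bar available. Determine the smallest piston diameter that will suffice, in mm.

Extension force acts on the full piston face: F = P × (π/4)D².
D = √(4F / (πP)) = √(4 × 763 kN / (π × 256 bar))

D ≈ 195 mm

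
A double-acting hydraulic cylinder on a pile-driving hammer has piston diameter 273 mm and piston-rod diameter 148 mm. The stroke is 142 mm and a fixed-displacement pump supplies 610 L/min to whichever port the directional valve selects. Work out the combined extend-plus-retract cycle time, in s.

Cap-side area A_cap = π/4 × (273 mm)² = 58530 mm^2
Rod-side annular area A_ann = π/4 × (273² − 148²) = 41330 mm^2
t_ext = A_cap·L/Q = 0.8176 s
t_ret = A_ann·L/Q = 0.5773 s
t_cycle = t_ext + t_ret

t ≈ 1.39 s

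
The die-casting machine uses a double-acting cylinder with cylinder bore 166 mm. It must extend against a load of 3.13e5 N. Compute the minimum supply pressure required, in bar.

P ≈ 145 bar

Cap-side area A_cap = π/4 × (166 mm)² = 21640 mm^2
P = F / A = 3.13e5 N / A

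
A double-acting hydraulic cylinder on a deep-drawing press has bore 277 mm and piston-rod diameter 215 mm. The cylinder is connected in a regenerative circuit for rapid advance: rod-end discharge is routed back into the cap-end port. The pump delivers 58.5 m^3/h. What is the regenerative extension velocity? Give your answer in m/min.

v ≈ 26.9 m/min

In regeneration the rod-end outflow joins the pump flow into the cap end, so the net volume the pump must supply per unit advance equals the rod cross-section area.
Rod cross-section A_rod = π/4 × (215 mm)² = 36310 mm^2
v = Q_pump / A_rod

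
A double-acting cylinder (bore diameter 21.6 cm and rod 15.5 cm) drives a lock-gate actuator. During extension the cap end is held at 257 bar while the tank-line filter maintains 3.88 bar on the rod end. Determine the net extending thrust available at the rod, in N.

F ≈ 9.35e5 N

Cap-side area A_cap = π/4 × (21.6 cm)² = 366.4 cm^2
Rod-side annular area A_ann = π/4 × (21.6² − 15.5²) = 177.7 cm^2
Net thrust = P_cap·A_cap − P_rod·A_ann = 9.417e5 N − 6896 N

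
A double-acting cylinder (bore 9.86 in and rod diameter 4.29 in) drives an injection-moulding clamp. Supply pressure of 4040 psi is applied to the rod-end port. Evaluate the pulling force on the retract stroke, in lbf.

F ≈ 2.50e5 lbf

Rod-side annular area A_ann = π/4 × (9.86² − 4.29²) = 61.90 in^2
On retraction the pressure acts on the annular area (bore minus rod).
F = P × A_ann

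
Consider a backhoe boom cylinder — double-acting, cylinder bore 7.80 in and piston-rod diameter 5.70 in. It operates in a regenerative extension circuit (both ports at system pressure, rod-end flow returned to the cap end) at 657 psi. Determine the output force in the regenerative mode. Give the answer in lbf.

F ≈ 16800 lbf

With equal pressure on both faces, forces on the annular region cancel; the net push is pressure × rod cross-section.
Rod cross-section A_rod = π/4 × (5.70 in)² = 25.52 in^2
F = P × A_rod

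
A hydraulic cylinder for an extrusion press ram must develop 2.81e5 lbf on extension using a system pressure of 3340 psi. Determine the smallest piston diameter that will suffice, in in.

D ≈ 10.3 in

Extension force acts on the full piston face: F = P × (π/4)D².
D = √(4F / (πP)) = √(4 × 2.81e5 lbf / (π × 3340 psi))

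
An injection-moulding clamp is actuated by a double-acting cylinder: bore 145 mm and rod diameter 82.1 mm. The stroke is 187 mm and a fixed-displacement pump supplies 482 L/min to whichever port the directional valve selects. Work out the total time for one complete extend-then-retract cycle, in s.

t ≈ 0.646 s

Cap-side area A_cap = π/4 × (145 mm)² = 16510 mm^2
Rod-side annular area A_ann = π/4 × (145² − 82.1²) = 11220 mm^2
t_ext = A_cap·L/Q = 0.3844 s
t_ret = A_ann·L/Q = 0.2612 s
t_cycle = t_ext + t_ret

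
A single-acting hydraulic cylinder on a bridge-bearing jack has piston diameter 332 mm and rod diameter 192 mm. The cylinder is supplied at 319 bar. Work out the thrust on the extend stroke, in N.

F ≈ 2.76e6 N

Cap-side area A_cap = π/4 × (332 mm)² = 86570 mm^2
F = P × A_cap = 319 bar × A_cap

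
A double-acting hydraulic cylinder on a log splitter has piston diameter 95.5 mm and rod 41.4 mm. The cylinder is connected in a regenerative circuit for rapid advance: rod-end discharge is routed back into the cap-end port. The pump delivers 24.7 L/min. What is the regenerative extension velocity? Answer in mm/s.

v ≈ 306 mm/s

In regeneration the rod-end outflow joins the pump flow into the cap end, so the net volume the pump must supply per unit advance equals the rod cross-section area.
Rod cross-section A_rod = π/4 × (41.4 mm)² = 1346 mm^2
v = Q_pump / A_rod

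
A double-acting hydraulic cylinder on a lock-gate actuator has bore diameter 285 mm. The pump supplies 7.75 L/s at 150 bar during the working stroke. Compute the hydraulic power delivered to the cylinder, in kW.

W ≈ 116 kW

Hydraulic power = P × Q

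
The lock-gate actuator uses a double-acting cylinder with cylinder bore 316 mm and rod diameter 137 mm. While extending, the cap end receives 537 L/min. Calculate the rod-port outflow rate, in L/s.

Q_out ≈ 7.27 L/s

Cap-side area A_cap = π/4 × (316 mm)² = 78430 mm^2
Rod-side annular area A_ann = π/4 × (316² − 137²) = 63690 mm^2
Piston speed v = Q_in/A_cap; rod-end outflow Q_out = v × A_ann = Q_in × A_ann/A_cap.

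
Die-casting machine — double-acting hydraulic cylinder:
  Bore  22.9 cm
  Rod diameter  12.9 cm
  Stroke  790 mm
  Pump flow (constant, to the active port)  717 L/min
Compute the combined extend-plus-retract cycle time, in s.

Cap-side area A_cap = π/4 × (22.9 cm)² = 411.9 cm^2
Rod-side annular area A_ann = π/4 × (22.9² − 12.9²) = 281.2 cm^2
t_ext = A_cap·L/Q = 2.723 s
t_ret = A_ann·L/Q = 1.859 s
t_cycle = t_ext + t_ret

t ≈ 4.58 s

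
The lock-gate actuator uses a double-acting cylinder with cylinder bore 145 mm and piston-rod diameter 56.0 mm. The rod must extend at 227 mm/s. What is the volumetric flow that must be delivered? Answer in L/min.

Cap-side area A_cap = π/4 × (145 mm)² = 16510 mm^2
Q = A × v

Q ≈ 225 L/min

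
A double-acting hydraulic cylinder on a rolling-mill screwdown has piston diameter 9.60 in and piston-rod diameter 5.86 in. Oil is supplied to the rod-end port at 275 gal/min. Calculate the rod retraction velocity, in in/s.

v ≈ 23.3 in/s

Rod-side annular area A_ann = π/4 × (9.60² − 5.86²) = 45.41 in^2
Flow into the rod-end port fills the annular volume.
v = Q / A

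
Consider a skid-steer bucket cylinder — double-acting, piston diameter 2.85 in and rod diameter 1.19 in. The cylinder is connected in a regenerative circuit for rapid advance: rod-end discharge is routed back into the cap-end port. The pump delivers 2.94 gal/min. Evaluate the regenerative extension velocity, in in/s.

In regeneration the rod-end outflow joins the pump flow into the cap end, so the net volume the pump must supply per unit advance equals the rod cross-section area.
Rod cross-section A_rod = π/4 × (1.19 in)² = 1.112 in^2
v = Q_pump / A_rod

v ≈ 10.2 in/s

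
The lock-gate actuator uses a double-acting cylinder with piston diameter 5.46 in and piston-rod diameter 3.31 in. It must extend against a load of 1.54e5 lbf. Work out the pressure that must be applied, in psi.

Cap-side area A_cap = π/4 × (5.46 in)² = 23.41 in^2
P = F / A = 1.54e5 lbf / A

P ≈ 6580 psi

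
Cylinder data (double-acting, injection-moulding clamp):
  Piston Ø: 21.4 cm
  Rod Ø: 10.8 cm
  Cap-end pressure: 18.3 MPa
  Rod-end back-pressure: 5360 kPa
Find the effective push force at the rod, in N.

Cap-side area A_cap = π/4 × (21.4 cm)² = 359.7 cm^2
Rod-side annular area A_ann = π/4 × (21.4² − 10.8²) = 268.1 cm^2
Net thrust = P_cap·A_cap − P_rod·A_ann = 6.582e5 N − 1.437e5 N

F ≈ 5.15e5 N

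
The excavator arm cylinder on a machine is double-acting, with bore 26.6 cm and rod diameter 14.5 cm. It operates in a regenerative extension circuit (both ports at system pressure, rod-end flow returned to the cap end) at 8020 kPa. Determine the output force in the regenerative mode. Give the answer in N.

With equal pressure on both faces, forces on the annular region cancel; the net push is pressure × rod cross-section.
Rod cross-section A_rod = π/4 × (14.5 cm)² = 165.1 cm^2
F = P × A_rod

F ≈ 1.32e5 N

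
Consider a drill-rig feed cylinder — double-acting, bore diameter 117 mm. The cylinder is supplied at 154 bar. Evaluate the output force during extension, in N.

F ≈ 1.66e5 N

Cap-side area A_cap = π/4 × (117 mm)² = 10750 mm^2
F = P × A_cap = 154 bar × A_cap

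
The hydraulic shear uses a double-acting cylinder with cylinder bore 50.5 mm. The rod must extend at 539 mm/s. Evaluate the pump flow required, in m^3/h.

Q ≈ 3.89 m^3/h

Cap-side area A_cap = π/4 × (50.5 mm)² = 2003 mm^2
Q = A × v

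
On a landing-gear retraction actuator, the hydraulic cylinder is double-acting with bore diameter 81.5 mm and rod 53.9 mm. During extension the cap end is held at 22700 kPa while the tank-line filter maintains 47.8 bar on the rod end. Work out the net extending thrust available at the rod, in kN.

F ≈ 104 kN

Cap-side area A_cap = π/4 × (81.5 mm)² = 5217 mm^2
Rod-side annular area A_ann = π/4 × (81.5² − 53.9²) = 2935 mm^2
Net thrust = P_cap·A_cap − P_rod·A_ann = 118.4 kN − 14.03 kN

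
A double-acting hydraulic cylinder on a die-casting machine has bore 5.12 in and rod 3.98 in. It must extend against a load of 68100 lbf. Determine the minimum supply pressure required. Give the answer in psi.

Cap-side area A_cap = π/4 × (5.12 in)² = 20.59 in^2
P = F / A = 68100 lbf / A

P ≈ 3310 psi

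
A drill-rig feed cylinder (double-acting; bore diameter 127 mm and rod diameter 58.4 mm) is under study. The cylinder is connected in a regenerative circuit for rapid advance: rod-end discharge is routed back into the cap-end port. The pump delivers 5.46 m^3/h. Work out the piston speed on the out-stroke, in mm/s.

In regeneration the rod-end outflow joins the pump flow into the cap end, so the net volume the pump must supply per unit advance equals the rod cross-section area.
Rod cross-section A_rod = π/4 × (58.4 mm)² = 2679 mm^2
v = Q_pump / A_rod

v ≈ 566 mm/s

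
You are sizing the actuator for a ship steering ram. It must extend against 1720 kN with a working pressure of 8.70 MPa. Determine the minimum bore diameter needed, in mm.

Extension force acts on the full piston face: F = P × (π/4)D².
D = √(4F / (πP)) = √(4 × 1720 kN / (π × 8.70 MPa))

D ≈ 502 mm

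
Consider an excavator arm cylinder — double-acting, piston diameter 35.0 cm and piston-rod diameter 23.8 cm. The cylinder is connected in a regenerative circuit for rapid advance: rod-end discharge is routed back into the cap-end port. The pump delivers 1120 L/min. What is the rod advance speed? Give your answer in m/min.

In regeneration the rod-end outflow joins the pump flow into the cap end, so the net volume the pump must supply per unit advance equals the rod cross-section area.
Rod cross-section A_rod = π/4 × (23.8 cm)² = 444.9 cm^2
v = Q_pump / A_rod

v ≈ 25.2 m/min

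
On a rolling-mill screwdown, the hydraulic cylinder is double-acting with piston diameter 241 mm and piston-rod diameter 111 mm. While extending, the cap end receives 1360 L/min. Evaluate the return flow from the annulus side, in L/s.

Q_out ≈ 17.9 L/s

Cap-side area A_cap = π/4 × (241 mm)² = 45620 mm^2
Rod-side annular area A_ann = π/4 × (241² − 111²) = 35940 mm^2
Piston speed v = Q_in/A_cap; rod-end outflow Q_out = v × A_ann = Q_in × A_ann/A_cap.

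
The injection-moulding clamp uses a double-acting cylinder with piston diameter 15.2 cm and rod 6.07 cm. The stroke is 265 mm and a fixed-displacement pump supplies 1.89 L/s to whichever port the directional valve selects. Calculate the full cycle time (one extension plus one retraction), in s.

Cap-side area A_cap = π/4 × (15.2 cm)² = 181.5 cm^2
Rod-side annular area A_ann = π/4 × (15.2² − 6.07²) = 152.5 cm^2
t_ext = A_cap·L/Q = 2.544 s
t_ret = A_ann·L/Q = 2.139 s
t_cycle = t_ext + t_ret

t ≈ 4.68 s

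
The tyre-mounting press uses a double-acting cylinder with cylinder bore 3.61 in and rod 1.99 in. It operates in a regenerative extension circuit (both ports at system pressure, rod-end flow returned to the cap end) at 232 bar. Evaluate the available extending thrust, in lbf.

F ≈ 10500 lbf

With equal pressure on both faces, forces on the annular region cancel; the net push is pressure × rod cross-section.
Rod cross-section A_rod = π/4 × (1.99 in)² = 3.110 in^2
F = P × A_rod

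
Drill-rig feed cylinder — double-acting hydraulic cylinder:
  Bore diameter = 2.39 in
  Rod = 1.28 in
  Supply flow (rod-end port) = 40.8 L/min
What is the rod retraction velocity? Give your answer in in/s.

v ≈ 13.0 in/s

Rod-side annular area A_ann = π/4 × (2.39² − 1.28²) = 3.199 in^2
Flow into the rod-end port fills the annular volume.
v = Q / A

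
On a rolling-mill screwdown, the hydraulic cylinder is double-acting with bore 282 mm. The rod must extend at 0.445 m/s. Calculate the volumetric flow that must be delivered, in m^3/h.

Cap-side area A_cap = π/4 × (282 mm)² = 62460 mm^2
Q = A × v

Q ≈ 100 m^3/h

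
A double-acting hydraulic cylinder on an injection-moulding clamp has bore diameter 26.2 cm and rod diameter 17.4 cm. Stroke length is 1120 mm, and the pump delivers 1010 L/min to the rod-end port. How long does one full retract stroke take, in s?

Rod-side annular area A_ann = π/4 × (26.2² − 17.4²) = 301.3 cm^2
Swept volume V = A × L; t = V / Q = A·L / Q

t ≈ 2.00 s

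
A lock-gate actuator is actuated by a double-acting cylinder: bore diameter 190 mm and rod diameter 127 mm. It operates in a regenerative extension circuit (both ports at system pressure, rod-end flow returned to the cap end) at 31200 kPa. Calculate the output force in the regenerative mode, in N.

F ≈ 3.95e5 N

With equal pressure on both faces, forces on the annular region cancel; the net push is pressure × rod cross-section.
Rod cross-section A_rod = π/4 × (127 mm)² = 12670 mm^2
F = P × A_rod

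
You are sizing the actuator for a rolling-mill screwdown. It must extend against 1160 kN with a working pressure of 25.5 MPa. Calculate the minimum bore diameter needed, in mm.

D ≈ 241 mm

Extension force acts on the full piston face: F = P × (π/4)D².
D = √(4F / (πP)) = √(4 × 1160 kN / (π × 25.5 MPa))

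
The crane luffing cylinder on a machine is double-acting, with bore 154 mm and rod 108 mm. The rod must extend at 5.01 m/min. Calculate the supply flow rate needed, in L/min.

Cap-side area A_cap = π/4 × (154 mm)² = 18630 mm^2
Q = A × v

Q ≈ 93.3 L/min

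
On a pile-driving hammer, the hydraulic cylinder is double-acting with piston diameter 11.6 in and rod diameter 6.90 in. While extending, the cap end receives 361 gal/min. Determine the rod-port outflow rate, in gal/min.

Q_out ≈ 233 gal/min

Cap-side area A_cap = π/4 × (11.6 in)² = 105.7 in^2
Rod-side annular area A_ann = π/4 × (11.6² − 6.90²) = 68.29 in^2
Piston speed v = Q_in/A_cap; rod-end outflow Q_out = v × A_ann = Q_in × A_ann/A_cap.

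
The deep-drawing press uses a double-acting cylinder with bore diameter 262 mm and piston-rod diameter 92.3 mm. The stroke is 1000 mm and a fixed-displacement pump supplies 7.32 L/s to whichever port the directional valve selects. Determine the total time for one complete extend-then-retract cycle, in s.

t ≈ 13.8 s

Cap-side area A_cap = π/4 × (262 mm)² = 53910 mm^2
Rod-side annular area A_ann = π/4 × (262² − 92.3²) = 47220 mm^2
t_ext = A_cap·L/Q = 7.365 s
t_ret = A_ann·L/Q = 6.451 s
t_cycle = t_ext + t_ret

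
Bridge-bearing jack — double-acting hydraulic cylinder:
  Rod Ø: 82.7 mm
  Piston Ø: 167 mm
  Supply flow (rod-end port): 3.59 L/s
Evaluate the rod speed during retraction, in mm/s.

Rod-side annular area A_ann = π/4 × (167² − 82.7²) = 16530 mm^2
Flow into the rod-end port fills the annular volume.
v = Q / A

v ≈ 217 mm/s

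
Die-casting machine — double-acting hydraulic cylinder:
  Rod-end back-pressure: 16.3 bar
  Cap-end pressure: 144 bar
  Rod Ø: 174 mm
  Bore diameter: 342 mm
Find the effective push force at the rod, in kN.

Cap-side area A_cap = π/4 × (342 mm)² = 91860 mm^2
Rod-side annular area A_ann = π/4 × (342² − 174²) = 68080 mm^2
Net thrust = P_cap·A_cap − P_rod·A_ann = 1323 kN − 111.0 kN

F ≈ 1210 kN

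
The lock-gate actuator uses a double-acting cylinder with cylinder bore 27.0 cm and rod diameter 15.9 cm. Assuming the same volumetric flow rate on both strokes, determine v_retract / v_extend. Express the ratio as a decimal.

Cap-side area A_cap = π/4 × (27.0 cm)² = 572.6 cm^2
Rod-side annular area A_ann = π/4 × (27.0² − 15.9²) = 374.0 cm^2
For equal Q, v ∝ 1/A, so v_ret/v_ext = A_cap/A_ann.

v_ret/v_ext ≈ 1.53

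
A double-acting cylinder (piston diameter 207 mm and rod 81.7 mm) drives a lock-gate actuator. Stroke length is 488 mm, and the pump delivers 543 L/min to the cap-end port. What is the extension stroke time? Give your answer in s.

Cap-side area A_cap = π/4 × (207 mm)² = 33650 mm^2
Swept volume V = A × L; t = V / Q = A·L / Q

t ≈ 1.81 s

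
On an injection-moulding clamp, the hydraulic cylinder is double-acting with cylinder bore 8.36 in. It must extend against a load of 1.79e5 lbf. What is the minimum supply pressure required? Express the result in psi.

Cap-side area A_cap = π/4 × (8.36 in)² = 54.89 in^2
P = F / A = 1.79e5 lbf / A

P ≈ 3260 psi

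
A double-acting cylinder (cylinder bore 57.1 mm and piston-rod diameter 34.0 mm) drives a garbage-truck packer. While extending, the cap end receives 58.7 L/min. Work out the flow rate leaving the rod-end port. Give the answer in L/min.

Q_out ≈ 37.9 L/min

Cap-side area A_cap = π/4 × (57.1 mm)² = 2561 mm^2
Rod-side annular area A_ann = π/4 × (57.1² − 34.0²) = 1653 mm^2
Piston speed v = Q_in/A_cap; rod-end outflow Q_out = v × A_ann = Q_in × A_ann/A_cap.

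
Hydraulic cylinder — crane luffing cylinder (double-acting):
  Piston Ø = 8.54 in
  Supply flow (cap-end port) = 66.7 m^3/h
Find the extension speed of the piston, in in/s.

Cap-side area A_cap = π/4 × (8.54 in)² = 57.28 in^2
v = Q / A

v ≈ 19.7 in/s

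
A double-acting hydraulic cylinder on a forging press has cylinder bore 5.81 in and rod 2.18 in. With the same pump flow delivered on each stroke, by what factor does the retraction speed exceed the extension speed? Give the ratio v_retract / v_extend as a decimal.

Cap-side area A_cap = π/4 × (5.81 in)² = 26.51 in^2
Rod-side annular area A_ann = π/4 × (5.81² − 2.18²) = 22.78 in^2
For equal Q, v ∝ 1/A, so v_ret/v_ext = A_cap/A_ann.

v_ret/v_ext ≈ 1.16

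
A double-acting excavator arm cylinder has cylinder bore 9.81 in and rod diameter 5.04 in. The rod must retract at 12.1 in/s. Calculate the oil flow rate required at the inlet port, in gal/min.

Rod-side annular area A_ann = π/4 × (9.81² − 5.04²) = 55.63 in^2
Q = A × v

Q ≈ 175 gal/min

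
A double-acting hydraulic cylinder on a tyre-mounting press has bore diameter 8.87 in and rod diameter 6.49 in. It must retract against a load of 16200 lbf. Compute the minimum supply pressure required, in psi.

P ≈ 564 psi

Rod-side annular area A_ann = π/4 × (8.87² − 6.49²) = 28.71 in^2
Retraction: pressure acts on the annular area.
P = F / A = 16200 lbf / A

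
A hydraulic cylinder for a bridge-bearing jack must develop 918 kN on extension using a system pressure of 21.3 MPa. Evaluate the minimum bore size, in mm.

Extension force acts on the full piston face: F = P × (π/4)D².
D = √(4F / (πP)) = √(4 × 918 kN / (π × 21.3 MPa))

D ≈ 234 mm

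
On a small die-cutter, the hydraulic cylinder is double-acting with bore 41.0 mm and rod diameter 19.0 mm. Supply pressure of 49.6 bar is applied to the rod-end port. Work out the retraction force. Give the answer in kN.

F ≈ 5.14 kN

Rod-side annular area A_ann = π/4 × (41.0² − 19.0²) = 1037 mm^2
On retraction the pressure acts on the annular area (bore minus rod).
F = P × A_ann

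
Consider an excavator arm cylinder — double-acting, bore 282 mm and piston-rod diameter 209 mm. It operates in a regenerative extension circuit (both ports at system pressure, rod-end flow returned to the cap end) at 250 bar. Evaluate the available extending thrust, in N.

F ≈ 8.58e5 N

With equal pressure on both faces, forces on the annular region cancel; the net push is pressure × rod cross-section.
Rod cross-section A_rod = π/4 × (209 mm)² = 34310 mm^2
F = P × A_rod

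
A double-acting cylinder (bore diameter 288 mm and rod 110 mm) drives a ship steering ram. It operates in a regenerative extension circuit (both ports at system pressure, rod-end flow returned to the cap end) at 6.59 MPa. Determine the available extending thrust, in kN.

F ≈ 62.6 kN

With equal pressure on both faces, forces on the annular region cancel; the net push is pressure × rod cross-section.
Rod cross-section A_rod = π/4 × (110 mm)² = 9503 mm^2
F = P × A_rod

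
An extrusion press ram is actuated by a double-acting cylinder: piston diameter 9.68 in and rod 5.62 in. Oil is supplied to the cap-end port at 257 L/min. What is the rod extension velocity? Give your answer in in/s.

Cap-side area A_cap = π/4 × (9.68 in)² = 73.59 in^2
v = Q / A

v ≈ 3.55 in/s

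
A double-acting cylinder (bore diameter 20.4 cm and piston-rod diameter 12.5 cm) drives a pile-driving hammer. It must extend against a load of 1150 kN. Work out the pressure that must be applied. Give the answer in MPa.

Cap-side area A_cap = π/4 × (20.4 cm)² = 326.9 cm^2
P = F / A = 1150 kN / A

P ≈ 35.2 MPa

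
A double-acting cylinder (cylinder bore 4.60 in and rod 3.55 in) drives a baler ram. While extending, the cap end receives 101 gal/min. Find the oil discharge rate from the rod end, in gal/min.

Q_out ≈ 40.8 gal/min

Cap-side area A_cap = π/4 × (4.60 in)² = 16.62 in^2
Rod-side annular area A_ann = π/4 × (4.60² − 3.55²) = 6.721 in^2
Piston speed v = Q_in/A_cap; rod-end outflow Q_out = v × A_ann = Q_in × A_ann/A_cap.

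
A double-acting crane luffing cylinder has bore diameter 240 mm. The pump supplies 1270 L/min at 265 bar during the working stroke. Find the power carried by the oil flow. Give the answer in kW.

Hydraulic power = P × Q

W ≈ 561 kW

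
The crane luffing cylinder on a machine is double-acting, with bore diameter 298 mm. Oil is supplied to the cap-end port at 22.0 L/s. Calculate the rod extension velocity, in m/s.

v ≈ 0.315 m/s

Cap-side area A_cap = π/4 × (298 mm)² = 69750 mm^2
v = Q / A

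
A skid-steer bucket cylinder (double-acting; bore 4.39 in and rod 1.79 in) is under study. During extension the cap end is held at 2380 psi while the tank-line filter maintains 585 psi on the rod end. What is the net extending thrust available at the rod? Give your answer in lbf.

F ≈ 28600 lbf

Cap-side area A_cap = π/4 × (4.39 in)² = 15.14 in^2
Rod-side annular area A_ann = π/4 × (4.39² − 1.79²) = 12.62 in^2
Net thrust = P_cap·A_cap − P_rod·A_ann = 36020 lbf − 7383 lbf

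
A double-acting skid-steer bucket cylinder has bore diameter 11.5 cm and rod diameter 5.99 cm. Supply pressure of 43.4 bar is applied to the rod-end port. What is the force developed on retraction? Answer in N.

F ≈ 32800 N

Rod-side annular area A_ann = π/4 × (11.5² − 5.99²) = 75.69 cm^2
On retraction the pressure acts on the annular area (bore minus rod).
F = P × A_ann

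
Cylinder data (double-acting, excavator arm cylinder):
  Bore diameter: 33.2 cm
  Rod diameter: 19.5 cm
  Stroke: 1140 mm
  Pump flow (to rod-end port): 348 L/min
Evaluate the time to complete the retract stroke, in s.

Rod-side annular area A_ann = π/4 × (33.2² − 19.5²) = 567.0 cm^2
Swept volume V = A × L; t = V / Q = A·L / Q

t ≈ 11.1 s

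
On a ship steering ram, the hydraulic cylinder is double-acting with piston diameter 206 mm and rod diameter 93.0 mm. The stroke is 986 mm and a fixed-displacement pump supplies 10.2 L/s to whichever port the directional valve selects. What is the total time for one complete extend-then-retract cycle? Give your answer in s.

Cap-side area A_cap = π/4 × (206 mm)² = 33330 mm^2
Rod-side annular area A_ann = π/4 × (206² − 93.0²) = 26540 mm^2
t_ext = A_cap·L/Q = 3.222 s
t_ret = A_ann·L/Q = 2.565 s
t_cycle = t_ext + t_ret

t ≈ 5.79 s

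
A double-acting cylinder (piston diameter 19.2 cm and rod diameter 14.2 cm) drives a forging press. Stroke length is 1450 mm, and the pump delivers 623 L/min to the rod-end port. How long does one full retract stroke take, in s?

t ≈ 1.83 s

Rod-side annular area A_ann = π/4 × (19.2² − 14.2²) = 131.2 cm^2
Swept volume V = A × L; t = V / Q = A·L / Q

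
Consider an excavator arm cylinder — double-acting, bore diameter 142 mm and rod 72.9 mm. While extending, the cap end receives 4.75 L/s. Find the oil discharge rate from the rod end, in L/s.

Q_out ≈ 3.50 L/s

Cap-side area A_cap = π/4 × (142 mm)² = 15840 mm^2
Rod-side annular area A_ann = π/4 × (142² − 72.9²) = 11660 mm^2
Piston speed v = Q_in/A_cap; rod-end outflow Q_out = v × A_ann = Q_in × A_ann/A_cap.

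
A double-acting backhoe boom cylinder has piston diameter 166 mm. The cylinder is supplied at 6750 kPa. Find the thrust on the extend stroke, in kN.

Cap-side area A_cap = π/4 × (166 mm)² = 21640 mm^2
F = P × A_cap = 6750 kPa × A_cap

F ≈ 146 kN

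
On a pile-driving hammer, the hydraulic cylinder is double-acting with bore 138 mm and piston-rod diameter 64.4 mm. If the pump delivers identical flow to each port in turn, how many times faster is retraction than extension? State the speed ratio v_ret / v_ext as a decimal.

v_ret/v_ext ≈ 1.28

Cap-side area A_cap = π/4 × (138 mm)² = 14960 mm^2
Rod-side annular area A_ann = π/4 × (138² − 64.4²) = 11700 mm^2
For equal Q, v ∝ 1/A, so v_ret/v_ext = A_cap/A_ann.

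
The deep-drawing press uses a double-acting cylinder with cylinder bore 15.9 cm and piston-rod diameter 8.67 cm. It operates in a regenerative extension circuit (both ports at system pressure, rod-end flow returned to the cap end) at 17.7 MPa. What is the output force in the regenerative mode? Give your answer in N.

With equal pressure on both faces, forces on the annular region cancel; the net push is pressure × rod cross-section.
Rod cross-section A_rod = π/4 × (8.67 cm)² = 59.04 cm^2
F = P × A_rod

F ≈ 1.04e5 N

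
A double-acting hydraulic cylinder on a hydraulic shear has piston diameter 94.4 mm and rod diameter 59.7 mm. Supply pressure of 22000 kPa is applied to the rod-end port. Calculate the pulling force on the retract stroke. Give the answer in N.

F ≈ 92400 N

Rod-side annular area A_ann = π/4 × (94.4² − 59.7²) = 4200 mm^2
On retraction the pressure acts on the annular area (bore minus rod).
F = P × A_ann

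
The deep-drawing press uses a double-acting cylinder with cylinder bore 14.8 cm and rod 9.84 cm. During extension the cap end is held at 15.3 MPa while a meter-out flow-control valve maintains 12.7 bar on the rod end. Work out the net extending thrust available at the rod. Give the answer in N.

F ≈ 2.51e5 N

Cap-side area A_cap = π/4 × (14.8 cm)² = 172.0 cm^2
Rod-side annular area A_ann = π/4 × (14.8² − 9.84²) = 95.99 cm^2
Net thrust = P_cap·A_cap − P_rod·A_ann = 2.632e5 N − 12190 N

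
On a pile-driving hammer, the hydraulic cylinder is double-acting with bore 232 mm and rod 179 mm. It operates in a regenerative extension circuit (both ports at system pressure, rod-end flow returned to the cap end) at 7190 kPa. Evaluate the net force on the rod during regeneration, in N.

F ≈ 1.81e5 N

With equal pressure on both faces, forces on the annular region cancel; the net push is pressure × rod cross-section.
Rod cross-section A_rod = π/4 × (179 mm)² = 25160 mm^2
F = P × A_rod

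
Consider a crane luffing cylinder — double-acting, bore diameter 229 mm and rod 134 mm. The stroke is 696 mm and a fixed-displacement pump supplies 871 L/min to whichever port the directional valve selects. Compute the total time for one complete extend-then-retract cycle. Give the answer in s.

t ≈ 3.27 s

Cap-side area A_cap = π/4 × (229 mm)² = 41190 mm^2
Rod-side annular area A_ann = π/4 × (229² − 134²) = 27080 mm^2
t_ext = A_cap·L/Q = 1.975 s
t_ret = A_ann·L/Q = 1.299 s
t_cycle = t_ext + t_ret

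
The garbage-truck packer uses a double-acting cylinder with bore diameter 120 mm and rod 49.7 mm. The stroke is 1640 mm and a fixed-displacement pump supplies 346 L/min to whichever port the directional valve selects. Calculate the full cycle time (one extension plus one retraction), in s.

Cap-side area A_cap = π/4 × (120 mm)² = 11310 mm^2
Rod-side annular area A_ann = π/4 × (120² − 49.7²) = 9370 mm^2
t_ext = A_cap·L/Q = 3.216 s
t_ret = A_ann·L/Q = 2.665 s
t_cycle = t_ext + t_ret

t ≈ 5.88 s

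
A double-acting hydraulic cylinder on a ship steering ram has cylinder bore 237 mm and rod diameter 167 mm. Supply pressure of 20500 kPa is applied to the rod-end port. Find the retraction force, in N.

F ≈ 4.55e5 N

Rod-side annular area A_ann = π/4 × (237² − 167²) = 22210 mm^2
On retraction the pressure acts on the annular area (bore minus rod).
F = P × A_ann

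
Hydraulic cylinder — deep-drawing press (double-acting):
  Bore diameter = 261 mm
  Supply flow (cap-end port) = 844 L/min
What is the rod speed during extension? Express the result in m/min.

Cap-side area A_cap = π/4 × (261 mm)² = 53500 mm^2
v = Q / A

v ≈ 15.8 m/min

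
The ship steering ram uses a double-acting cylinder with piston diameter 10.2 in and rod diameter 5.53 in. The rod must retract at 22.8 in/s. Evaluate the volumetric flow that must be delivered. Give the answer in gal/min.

Q ≈ 342 gal/min

Rod-side annular area A_ann = π/4 × (10.2² − 5.53²) = 57.69 in^2
Q = A × v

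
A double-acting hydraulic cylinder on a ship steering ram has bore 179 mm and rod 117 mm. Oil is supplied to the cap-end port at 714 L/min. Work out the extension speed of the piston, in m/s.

v ≈ 0.473 m/s

Cap-side area A_cap = π/4 × (179 mm)² = 25160 mm^2
v = Q / A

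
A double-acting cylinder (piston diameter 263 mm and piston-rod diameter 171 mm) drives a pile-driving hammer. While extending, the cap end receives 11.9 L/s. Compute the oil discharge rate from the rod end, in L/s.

Cap-side area A_cap = π/4 × (263 mm)² = 54330 mm^2
Rod-side annular area A_ann = π/4 × (263² − 171²) = 31360 mm^2
Piston speed v = Q_in/A_cap; rod-end outflow Q_out = v × A_ann = Q_in × A_ann/A_cap.

Q_out ≈ 6.87 L/s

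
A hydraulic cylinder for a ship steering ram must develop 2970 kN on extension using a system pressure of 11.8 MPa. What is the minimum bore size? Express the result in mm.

D ≈ 566 mm

Extension force acts on the full piston face: F = P × (π/4)D².
D = √(4F / (πP)) = √(4 × 2970 kN / (π × 11.8 MPa))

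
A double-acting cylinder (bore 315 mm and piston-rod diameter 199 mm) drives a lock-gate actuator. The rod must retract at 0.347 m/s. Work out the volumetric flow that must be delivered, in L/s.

Q ≈ 16.2 L/s

Rod-side annular area A_ann = π/4 × (315² − 199²) = 46830 mm^2
Q = A × v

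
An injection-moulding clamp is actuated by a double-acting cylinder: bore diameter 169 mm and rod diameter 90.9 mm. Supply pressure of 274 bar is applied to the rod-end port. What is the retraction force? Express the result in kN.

Rod-side annular area A_ann = π/4 × (169² − 90.9²) = 15940 mm^2
On retraction the pressure acts on the annular area (bore minus rod).
F = P × A_ann

F ≈ 437 kN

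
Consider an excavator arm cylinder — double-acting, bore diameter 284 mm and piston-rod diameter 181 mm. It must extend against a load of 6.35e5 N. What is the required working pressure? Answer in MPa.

P ≈ 10.0 MPa

Cap-side area A_cap = π/4 × (284 mm)² = 63350 mm^2
P = F / A = 6.35e5 N / A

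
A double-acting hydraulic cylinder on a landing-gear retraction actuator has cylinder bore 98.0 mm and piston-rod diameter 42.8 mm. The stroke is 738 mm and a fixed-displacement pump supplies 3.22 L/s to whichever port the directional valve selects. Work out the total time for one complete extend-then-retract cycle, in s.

Cap-side area A_cap = π/4 × (98.0 mm)² = 7543 mm^2
Rod-side annular area A_ann = π/4 × (98.0² − 42.8²) = 6104 mm^2
t_ext = A_cap·L/Q = 1.729 s
t_ret = A_ann·L/Q = 1.399 s
t_cycle = t_ext + t_ret

t ≈ 3.13 s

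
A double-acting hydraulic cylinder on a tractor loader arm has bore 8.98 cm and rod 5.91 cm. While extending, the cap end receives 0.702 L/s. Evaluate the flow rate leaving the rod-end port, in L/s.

Cap-side area A_cap = π/4 × (8.98 cm)² = 63.33 cm^2
Rod-side annular area A_ann = π/4 × (8.98² − 5.91²) = 35.90 cm^2
Piston speed v = Q_in/A_cap; rod-end outflow Q_out = v × A_ann = Q_in × A_ann/A_cap.

Q_out ≈ 0.398 L/s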